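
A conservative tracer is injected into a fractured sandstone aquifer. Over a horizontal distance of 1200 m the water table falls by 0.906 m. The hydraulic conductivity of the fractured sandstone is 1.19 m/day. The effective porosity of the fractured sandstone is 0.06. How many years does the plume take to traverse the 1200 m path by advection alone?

219

Hydraulic gradient i = Δh / L = 0.906 / 1200 = 0.0007550.
Darcy flux q = K · i = 1.190 × 0.0007550 = 0.0008984 m/day.
Seepage velocity v = q / n_e = 0.0008984 / 0.06 = 0.01497 m/day.
Travel time t = L / v = 1200 / 0.01497 = 80138 days = 219.4 years.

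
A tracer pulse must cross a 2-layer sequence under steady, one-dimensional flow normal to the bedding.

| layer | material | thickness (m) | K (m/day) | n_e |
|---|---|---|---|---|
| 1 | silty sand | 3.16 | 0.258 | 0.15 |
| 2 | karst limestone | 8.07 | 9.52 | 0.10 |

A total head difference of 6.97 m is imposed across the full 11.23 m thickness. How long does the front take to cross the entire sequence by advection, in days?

With flow normal to the layers, continuity requires the same specific discharge q through every layer.
Σ(b_i/K_i) = 3.16/0.258 + 8.07/9.52 = 13.10 d.
q = Δh / Σ(b_i/K_i) = 6.97 / 13.10 = 0.5322 m/day.
In each layer the seepage velocity is v_i = q/n_i, so the layer transit time is t_i = b_i·n_i / q:
  layer 1 (silty sand): t_1 = 3.16 × 0.15 / 0.5322 = 0.8906 d
  layer 2 (karst limestone): t_2 = 8.07 × 0.10 / 0.5322 = 1.516 d
Total t = Σ t_i = 2.407 days.

2.41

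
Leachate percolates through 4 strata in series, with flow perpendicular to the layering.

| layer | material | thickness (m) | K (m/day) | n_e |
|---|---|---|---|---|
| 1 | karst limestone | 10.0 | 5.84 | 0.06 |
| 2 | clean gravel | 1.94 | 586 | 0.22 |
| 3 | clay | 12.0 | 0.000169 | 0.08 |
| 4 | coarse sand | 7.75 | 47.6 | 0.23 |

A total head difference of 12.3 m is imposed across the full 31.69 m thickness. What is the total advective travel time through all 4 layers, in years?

With flow normal to the layers, continuity requires the same specific discharge q through every layer.
Σ(b_i/K_i) = 10.0/5.84 + 1.94/586 + 12.0/0.000169 + 7.75/47.6 = 71008 d.
q = Δh / Σ(b_i/K_i) = 12.3 / 71008 = 0.0001732 m/day.
In each layer the seepage velocity is v_i = q/n_i, so the layer transit time is t_i = b_i·n_i / q:
  layer 1 (karst limestone): t_1 = 10.0 × 0.06 / 0.0001732 = 3464 d
  layer 2 (clean gravel): t_2 = 1.94 × 0.22 / 0.0001732 = 2464 d
  layer 3 (clay): t_3 = 12.0 × 0.08 / 0.0001732 = 5542 d
  layer 4 (coarse sand): t_4 = 7.75 × 0.23 / 0.0001732 = 10290 d
Total t = Σ t_i = 21760 days = 59.58 years.

59.6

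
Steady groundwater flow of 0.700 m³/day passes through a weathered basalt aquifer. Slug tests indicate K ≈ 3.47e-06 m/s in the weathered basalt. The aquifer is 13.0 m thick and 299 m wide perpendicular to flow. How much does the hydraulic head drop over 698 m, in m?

Convert K: 3.47e-06 m/s × 86400 = 0.2998 m/day.
Cross-sectional area A = 299 × 13.0 = 3887 m².
From Q = K·A·i, i = Q / (K·A) = 0.700 / (0.2998 × 3887) = 0.0006007.
Head loss Δh = i · L = 0.0006007 × 698 = 0.4193 m.

0.419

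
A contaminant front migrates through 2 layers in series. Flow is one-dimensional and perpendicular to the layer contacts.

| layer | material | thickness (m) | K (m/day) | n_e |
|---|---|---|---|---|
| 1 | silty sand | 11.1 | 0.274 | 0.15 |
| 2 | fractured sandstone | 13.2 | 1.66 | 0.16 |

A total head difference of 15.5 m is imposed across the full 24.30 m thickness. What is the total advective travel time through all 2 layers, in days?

11.8

With flow normal to the layers, continuity requires the same specific discharge q through every layer.
Σ(b_i/K_i) = 11.1/0.274 + 13.2/1.66 = 48.46 d.
q = Δh / Σ(b_i/K_i) = 15.5 / 48.46 = 0.3198 m/day.
In each layer the seepage velocity is v_i = q/n_i, so the layer transit time is t_i = b_i·n_i / q:
  layer 1 (silty sand): t_1 = 11.1 × 0.15 / 0.3198 = 5.206 d
  layer 2 (fractured sandstone): t_2 = 13.2 × 0.16 / 0.3198 = 6.603 d
Total t = Σ t_i = 11.81 days.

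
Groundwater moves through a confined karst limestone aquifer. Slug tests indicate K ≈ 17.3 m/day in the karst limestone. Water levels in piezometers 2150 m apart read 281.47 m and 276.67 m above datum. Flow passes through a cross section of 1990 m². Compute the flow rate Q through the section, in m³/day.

Hydraulic gradient i = (281.47 − 276.67) / 2150 = 4.8 / 2150 = 0.002233.
Darcy's law: Q = K · A · i = 17.30 × 1990 × 0.002233 = 76.86 m³/day.

76.9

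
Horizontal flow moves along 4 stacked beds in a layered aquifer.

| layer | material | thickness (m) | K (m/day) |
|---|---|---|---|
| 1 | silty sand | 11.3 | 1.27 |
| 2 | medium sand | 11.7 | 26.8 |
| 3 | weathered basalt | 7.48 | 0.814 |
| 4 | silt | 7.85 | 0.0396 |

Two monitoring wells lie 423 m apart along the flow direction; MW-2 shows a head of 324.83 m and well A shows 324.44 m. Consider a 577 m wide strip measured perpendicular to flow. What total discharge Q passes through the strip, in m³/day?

Flow is parallel to layering, so each bed carries its own Darcy discharge and the transmissivities add.
Σ(K_i·b_i) = 1.27×11.3 + 26.8×11.7 + 0.814×7.48 + 0.0396×7.85 = 334.3 m²/day.
Hydraulic gradient i = (324.83 − 324.44) / 423 = 0.39 / 423 = 0.0009220.
Q = Σ(K_i·b_i) · W · i = 334.3 × 577 × 0.0009220 = 177.8 m³/day.

178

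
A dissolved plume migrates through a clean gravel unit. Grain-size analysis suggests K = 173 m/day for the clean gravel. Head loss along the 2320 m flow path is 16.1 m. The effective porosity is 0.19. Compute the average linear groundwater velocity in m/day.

Hydraulic gradient i = Δh / L = 16.1 / 2320 = 0.006940.
Darcy flux q = K · i = 173.0 × 0.006940 = 1.201 m/day.
Seepage velocity v = q / n_e = 1.201 / 0.19 = 6.319 m/day.

6.32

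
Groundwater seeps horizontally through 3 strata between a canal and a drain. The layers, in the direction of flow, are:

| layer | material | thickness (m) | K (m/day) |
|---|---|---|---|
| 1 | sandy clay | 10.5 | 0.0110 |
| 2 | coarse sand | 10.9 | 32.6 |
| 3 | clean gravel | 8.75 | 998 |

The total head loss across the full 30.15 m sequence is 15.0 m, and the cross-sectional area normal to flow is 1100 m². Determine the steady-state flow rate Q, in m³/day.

Flow is perpendicular to layering, so the layers act in series and the equivalent K is the thickness-weighted harmonic mean.
Total thickness L = 10.5 + 10.9 + 8.75 = 30.15 m.
Σ(b_i/K_i) = 10.5/0.0110 + 10.9/32.6 + 8.75/998 = 954.9 d.
K_eq = L / Σ(b_i/K_i) = 30.15 / 954.9 = 0.03157 m/day.
Q = K_eq · A · (Δh/L) = 0.03157 × 1100 × (15.0/30.15) = 17.28 m³/day.

17.3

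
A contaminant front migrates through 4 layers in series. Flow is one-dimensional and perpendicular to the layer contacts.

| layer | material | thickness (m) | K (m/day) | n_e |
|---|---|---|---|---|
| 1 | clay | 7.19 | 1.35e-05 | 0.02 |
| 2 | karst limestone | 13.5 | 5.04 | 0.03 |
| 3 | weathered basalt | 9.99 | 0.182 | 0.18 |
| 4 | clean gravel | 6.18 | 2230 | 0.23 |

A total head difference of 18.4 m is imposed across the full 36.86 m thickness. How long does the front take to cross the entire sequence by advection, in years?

299

With flow normal to the layers, continuity requires the same specific discharge q through every layer.
Σ(b_i/K_i) = 7.19/1.35e-05 + 13.5/5.04 + 9.99/0.182 + 6.18/2230 = 5.327e+05 d.
q = Δh / Σ(b_i/K_i) = 18.4 / 5.327e+05 = 3.454e-05 m/day.
In each layer the seepage velocity is v_i = q/n_i, so the layer transit time is t_i = b_i·n_i / q:
  layer 1 (clay): t_1 = 7.19 × 0.02 / 3.454e-05 = 4163 d
  layer 2 (karst limestone): t_2 = 13.5 × 0.03 / 3.454e-05 = 11724 d
  layer 3 (weathered basalt): t_3 = 9.99 × 0.18 / 3.454e-05 = 52055 d
  layer 4 (clean gravel): t_4 = 6.18 × 0.23 / 3.454e-05 = 41147 d
Total t = Σ t_i = 1.091e+05 days = 298.7 years.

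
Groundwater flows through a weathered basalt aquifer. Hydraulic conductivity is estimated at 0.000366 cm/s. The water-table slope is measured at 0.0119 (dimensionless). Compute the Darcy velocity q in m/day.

0.00376

Convert K: 0.000366 cm/s × 864 = 0.3162 m/day.
Hydraulic gradient i = 0.0119.
Specific discharge q = K · i = 0.3162 × 0.01190 = 0.003763 m/day.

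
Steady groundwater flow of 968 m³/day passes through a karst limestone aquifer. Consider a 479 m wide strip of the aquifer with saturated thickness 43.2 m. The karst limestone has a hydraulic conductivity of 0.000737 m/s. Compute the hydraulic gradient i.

Convert K: 0.000737 m/s × 86400 = 63.68 m/day.
Cross-sectional area A = 479 × 43.2 = 20693 m².
From Q = K·A·i, i = Q / (K·A) = 968 / (63.68 × 20693) = 0.0007346.

0.000735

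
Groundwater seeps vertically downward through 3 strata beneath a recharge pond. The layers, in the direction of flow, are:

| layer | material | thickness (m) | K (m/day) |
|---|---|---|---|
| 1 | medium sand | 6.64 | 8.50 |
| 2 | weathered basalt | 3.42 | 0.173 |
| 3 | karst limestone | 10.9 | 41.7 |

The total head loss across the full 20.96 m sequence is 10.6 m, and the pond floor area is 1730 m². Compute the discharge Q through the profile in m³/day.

881

Flow is perpendicular to layering, so the layers act in series and the equivalent K is the thickness-weighted harmonic mean.
Total thickness L = 6.64 + 3.42 + 10.9 = 20.96 m.
Σ(b_i/K_i) = 6.64/8.50 + 3.42/0.173 + 10.9/41.7 = 20.81 d.
K_eq = L / Σ(b_i/K_i) = 20.96 / 20.81 = 1.007 m/day.
Q = K_eq · A · (Δh/L) = 1.007 × 1730 × (10.6/20.96) = 881.2 m³/day.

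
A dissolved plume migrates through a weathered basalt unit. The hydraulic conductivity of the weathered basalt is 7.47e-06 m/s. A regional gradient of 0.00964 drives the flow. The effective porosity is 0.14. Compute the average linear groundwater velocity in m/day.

Convert K: 7.47e-06 m/s × 86400 = 0.6454 m/day.
Hydraulic gradient i = 0.00964.
Darcy flux q = K · i = 0.6454 × 0.009640 = 0.006222 m/day.
Seepage velocity v = q / n_e = 0.006222 / 0.14 = 0.04444 m/day.

0.0444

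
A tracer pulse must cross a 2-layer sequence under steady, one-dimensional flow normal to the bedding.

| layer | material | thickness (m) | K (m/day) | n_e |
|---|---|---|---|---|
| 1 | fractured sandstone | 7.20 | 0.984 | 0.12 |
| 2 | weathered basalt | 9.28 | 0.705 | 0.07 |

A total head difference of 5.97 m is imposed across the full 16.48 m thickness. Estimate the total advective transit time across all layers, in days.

With flow normal to the layers, continuity requires the same specific discharge q through every layer.
Σ(b_i/K_i) = 7.20/0.984 + 9.28/0.705 = 20.48 d.
q = Δh / Σ(b_i/K_i) = 5.97 / 20.48 = 0.2915 m/day.
In each layer the seepage velocity is v_i = q/n_i, so the layer transit time is t_i = b_i·n_i / q:
  layer 1 (fractured sandstone): t_1 = 7.20 × 0.12 / 0.2915 = 2.964 d
  layer 2 (weathered basalt): t_2 = 9.28 × 0.07 / 0.2915 = 2.228 d
Total t = Σ t_i = 5.192 days.

5.19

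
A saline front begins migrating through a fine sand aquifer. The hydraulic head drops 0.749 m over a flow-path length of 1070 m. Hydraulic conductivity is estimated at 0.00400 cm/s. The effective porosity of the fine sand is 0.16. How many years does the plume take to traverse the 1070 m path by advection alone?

194

Convert K: 0.00400 cm/s × 864 = 3.456 m/day.
Hydraulic gradient i = Δh / L = 0.749 / 1070 = 0.0007000.
Darcy flux q = K · i = 3.456 × 0.0007000 = 0.002419 m/day.
Seepage velocity v = q / n_e = 0.002419 / 0.16 = 0.01512 m/day.
Travel time t = L / v = 1070 / 0.01512 = 70767 days = 193.8 years.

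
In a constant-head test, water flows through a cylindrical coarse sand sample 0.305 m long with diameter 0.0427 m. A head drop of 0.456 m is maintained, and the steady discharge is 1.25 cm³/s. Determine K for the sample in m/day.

Cross-sectional area A = π·(d/2)² = π × (0.0427/2)² = 0.001432 m².
Convert discharge: 1.25 cm³/s = 1.250e-06 m³/s.
Darcy's law rearranged: K = Q·L / (A·Δh) = 1.250e-06 × 0.305 / (0.001432 × 0.456) = 0.0005838 m/s = 50.44 m/day.

50.4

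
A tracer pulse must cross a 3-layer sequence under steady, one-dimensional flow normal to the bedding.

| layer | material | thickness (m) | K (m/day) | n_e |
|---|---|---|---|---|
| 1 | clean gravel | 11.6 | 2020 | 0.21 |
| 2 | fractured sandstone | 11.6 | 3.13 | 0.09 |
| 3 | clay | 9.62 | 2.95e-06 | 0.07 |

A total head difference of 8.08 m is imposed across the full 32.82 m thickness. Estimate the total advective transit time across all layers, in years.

With flow normal to the layers, continuity requires the same specific discharge q through every layer.
Σ(b_i/K_i) = 11.6/2020 + 11.6/3.13 + 9.62/2.95e-06 = 3.261e+06 d.
q = Δh / Σ(b_i/K_i) = 8.08 / 3.261e+06 = 2.478e-06 m/day.
In each layer the seepage velocity is v_i = q/n_i, so the layer transit time is t_i = b_i·n_i / q:
  layer 1 (clean gravel): t_1 = 11.6 × 0.21 / 2.478e-06 = 9.831e+05 d
  layer 2 (fractured sandstone): t_2 = 11.6 × 0.09 / 2.478e-06 = 4.213e+05 d
  layer 3 (clay): t_3 = 9.62 × 0.07 / 2.478e-06 = 2.718e+05 d
Total t = Σ t_i = 1.676e+06 days = 4589 years.

4590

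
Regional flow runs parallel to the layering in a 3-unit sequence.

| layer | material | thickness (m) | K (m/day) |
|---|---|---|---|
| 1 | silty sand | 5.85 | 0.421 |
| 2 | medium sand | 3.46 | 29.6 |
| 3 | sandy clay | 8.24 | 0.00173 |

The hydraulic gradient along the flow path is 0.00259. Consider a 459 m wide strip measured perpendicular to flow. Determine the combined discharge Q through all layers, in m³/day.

125

Flow is parallel to layering, so each bed carries its own Darcy discharge and the transmissivities add.
Σ(K_i·b_i) = 0.421×5.85 + 29.6×3.46 + 0.00173×8.24 = 104.9 m²/day.
Hydraulic gradient i = 0.00259.
Q = Σ(K_i·b_i) · W · i = 104.9 × 459 × 0.002590 = 124.7 m³/day.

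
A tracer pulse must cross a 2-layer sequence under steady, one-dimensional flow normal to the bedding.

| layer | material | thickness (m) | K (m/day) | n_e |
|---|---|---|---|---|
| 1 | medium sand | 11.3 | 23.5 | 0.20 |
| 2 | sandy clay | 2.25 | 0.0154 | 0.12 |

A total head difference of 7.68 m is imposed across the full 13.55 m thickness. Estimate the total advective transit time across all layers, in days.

48.3

With flow normal to the layers, continuity requires the same specific discharge q through every layer.
Σ(b_i/K_i) = 11.3/23.5 + 2.25/0.0154 = 146.6 d.
q = Δh / Σ(b_i/K_i) = 7.68 / 146.6 = 0.05239 m/day.
In each layer the seepage velocity is v_i = q/n_i, so the layer transit time is t_i = b_i·n_i / q:
  layer 1 (medium sand): t_1 = 11.3 × 0.20 / 0.05239 = 43.14 d
  layer 2 (sandy clay): t_2 = 2.25 × 0.12 / 0.05239 = 5.153 d
Total t = Σ t_i = 48.29 days.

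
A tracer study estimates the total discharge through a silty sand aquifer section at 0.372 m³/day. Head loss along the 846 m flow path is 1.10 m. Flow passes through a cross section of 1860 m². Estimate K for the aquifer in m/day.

Hydraulic gradient i = Δh / L = 1.10 / 846 = 0.001300.
From Q = K·A·i, K = Q / (A·i) = 0.372 / (1860 × 0.001300) = 0.1538 m/day.

0.154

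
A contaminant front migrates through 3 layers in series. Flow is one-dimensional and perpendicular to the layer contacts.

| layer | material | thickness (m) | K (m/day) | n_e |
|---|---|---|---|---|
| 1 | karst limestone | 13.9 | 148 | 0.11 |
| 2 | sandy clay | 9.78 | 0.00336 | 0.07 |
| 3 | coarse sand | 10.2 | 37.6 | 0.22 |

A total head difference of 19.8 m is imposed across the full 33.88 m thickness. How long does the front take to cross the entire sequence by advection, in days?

655

With flow normal to the layers, continuity requires the same specific discharge q through every layer.
Σ(b_i/K_i) = 13.9/148 + 9.78/0.00336 + 10.2/37.6 = 2911 d.
q = Δh / Σ(b_i/K_i) = 19.8 / 2911 = 0.006802 m/day.
In each layer the seepage velocity is v_i = q/n_i, so the layer transit time is t_i = b_i·n_i / q:
  layer 1 (karst limestone): t_1 = 13.9 × 0.11 / 0.006802 = 224.8 d
  layer 2 (sandy clay): t_2 = 9.78 × 0.07 / 0.006802 = 100.7 d
  layer 3 (coarse sand): t_3 = 10.2 × 0.22 / 0.006802 = 329.9 d
Total t = Σ t_i = 655.4 days.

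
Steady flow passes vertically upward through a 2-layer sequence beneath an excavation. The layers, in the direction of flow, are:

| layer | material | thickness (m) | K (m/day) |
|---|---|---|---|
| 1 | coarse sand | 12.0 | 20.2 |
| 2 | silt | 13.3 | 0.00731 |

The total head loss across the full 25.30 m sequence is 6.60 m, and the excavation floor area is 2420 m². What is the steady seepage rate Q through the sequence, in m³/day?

Flow is perpendicular to layering, so the layers act in series and the equivalent K is the thickness-weighted harmonic mean.
Total thickness L = 12.0 + 13.3 = 25.30 m.
Σ(b_i/K_i) = 12.0/20.2 + 13.3/0.00731 = 1820 d.
K_eq = L / Σ(b_i/K_i) = 25.30 / 1820 = 0.01390 m/day.
Q = K_eq · A · (Δh/L) = 0.01390 × 2420 × (6.60/25.30) = 8.776 m³/day.

8.78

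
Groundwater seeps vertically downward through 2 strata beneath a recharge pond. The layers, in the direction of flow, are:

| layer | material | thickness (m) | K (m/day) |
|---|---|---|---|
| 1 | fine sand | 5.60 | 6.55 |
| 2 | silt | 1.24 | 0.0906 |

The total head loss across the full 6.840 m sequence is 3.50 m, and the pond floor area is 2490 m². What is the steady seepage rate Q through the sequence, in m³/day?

Flow is perpendicular to layering, so the layers act in series and the equivalent K is the thickness-weighted harmonic mean.
Total thickness L = 5.60 + 1.24 = 6.840 m.
Σ(b_i/K_i) = 5.60/6.55 + 1.24/0.0906 = 14.54 d.
K_eq = L / Σ(b_i/K_i) = 6.840 / 14.54 = 0.4704 m/day.
Q = K_eq · A · (Δh/L) = 0.4704 × 2490 × (3.50/6.840) = 599.3 m³/day.

599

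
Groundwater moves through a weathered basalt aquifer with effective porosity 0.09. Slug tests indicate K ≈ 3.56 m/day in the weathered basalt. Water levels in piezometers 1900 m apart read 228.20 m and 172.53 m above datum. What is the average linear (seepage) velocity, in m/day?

Hydraulic gradient i = (228.20 − 172.53) / 1900 = 55.67 / 1900 = 0.02930.
Darcy flux q = K · i = 3.560 × 0.02930 = 0.1043 m/day.
Seepage velocity v = q / n_e = 0.1043 / 0.09 = 1.159 m/day.

1.16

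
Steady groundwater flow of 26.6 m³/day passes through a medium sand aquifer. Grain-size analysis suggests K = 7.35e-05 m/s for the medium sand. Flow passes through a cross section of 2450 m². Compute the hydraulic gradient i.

Convert K: 7.35e-05 m/s × 86400 = 6.350 m/day.
From Q = K·A·i, i = Q / (K·A) = 26.6 / (6.350 × 2450) = 0.001710.

0.00171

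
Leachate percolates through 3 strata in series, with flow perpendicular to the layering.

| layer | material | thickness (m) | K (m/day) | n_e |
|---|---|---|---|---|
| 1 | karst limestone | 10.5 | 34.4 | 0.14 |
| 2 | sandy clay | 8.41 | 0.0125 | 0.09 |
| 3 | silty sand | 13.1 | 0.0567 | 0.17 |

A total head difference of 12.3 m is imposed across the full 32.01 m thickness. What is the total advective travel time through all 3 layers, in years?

0.896

With flow normal to the layers, continuity requires the same specific discharge q through every layer.
Σ(b_i/K_i) = 10.5/34.4 + 8.41/0.0125 + 13.1/0.0567 = 904.1 d.
q = Δh / Σ(b_i/K_i) = 12.3 / 904.1 = 0.01360 m/day.
In each layer the seepage velocity is v_i = q/n_i, so the layer transit time is t_i = b_i·n_i / q:
  layer 1 (karst limestone): t_1 = 10.5 × 0.14 / 0.01360 = 108.1 d
  layer 2 (sandy clay): t_2 = 8.41 × 0.09 / 0.01360 = 55.64 d
  layer 3 (silty sand): t_3 = 13.1 × 0.17 / 0.01360 = 163.7 d
Total t = Σ t_i = 327.4 days = 0.8964 years.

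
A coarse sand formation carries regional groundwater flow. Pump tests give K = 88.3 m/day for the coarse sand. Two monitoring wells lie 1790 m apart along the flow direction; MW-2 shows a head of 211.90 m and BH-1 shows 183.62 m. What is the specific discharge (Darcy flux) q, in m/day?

Hydraulic gradient i = (211.90 − 183.62) / 1790 = 28.28 / 1790 = 0.01580.
Specific discharge q = K · i = 88.30 × 0.01580 = 1.395 m/day.

1.40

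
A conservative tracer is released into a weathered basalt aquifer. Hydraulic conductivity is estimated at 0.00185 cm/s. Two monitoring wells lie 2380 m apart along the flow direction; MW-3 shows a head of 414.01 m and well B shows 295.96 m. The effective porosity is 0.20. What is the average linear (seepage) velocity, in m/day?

Convert K: 0.00185 cm/s × 864 = 1.598 m/day.
Hydraulic gradient i = (414.01 − 295.96) / 2380 = 118.05 / 2380 = 0.04960.
Darcy flux q = K · i = 1.598 × 0.04960 = 0.07928 m/day.
Seepage velocity v = q / n_e = 0.07928 / 0.20 = 0.3964 m/day.

0.396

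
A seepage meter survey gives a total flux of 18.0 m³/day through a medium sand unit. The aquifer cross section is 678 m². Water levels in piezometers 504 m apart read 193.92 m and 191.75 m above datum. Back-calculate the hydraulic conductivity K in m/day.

Hydraulic gradient i = (193.92 − 191.75) / 504 = 2.17 / 504 = 0.004306.
From Q = K·A·i, K = Q / (A·i) = 18.0 / (678.0 × 0.004306) = 6.166 m/day.

6.17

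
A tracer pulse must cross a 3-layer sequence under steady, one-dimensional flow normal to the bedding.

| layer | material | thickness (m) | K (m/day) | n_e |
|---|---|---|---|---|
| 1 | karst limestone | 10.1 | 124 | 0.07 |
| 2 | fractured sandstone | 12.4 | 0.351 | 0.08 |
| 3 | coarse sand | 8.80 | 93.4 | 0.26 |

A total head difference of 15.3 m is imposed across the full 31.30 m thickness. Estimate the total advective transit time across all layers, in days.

With flow normal to the layers, continuity requires the same specific discharge q through every layer.
Σ(b_i/K_i) = 10.1/124 + 12.4/0.351 + 8.80/93.4 = 35.50 d.
q = Δh / Σ(b_i/K_i) = 15.3 / 35.50 = 0.4309 m/day.
In each layer the seepage velocity is v_i = q/n_i, so the layer transit time is t_i = b_i·n_i / q:
  layer 1 (karst limestone): t_1 = 10.1 × 0.07 / 0.4309 = 1.641 d
  layer 2 (fractured sandstone): t_2 = 12.4 × 0.08 / 0.4309 = 2.302 d
  layer 3 (coarse sand): t_3 = 8.80 × 0.26 / 0.4309 = 5.309 d
Total t = Σ t_i = 9.252 days.

9.25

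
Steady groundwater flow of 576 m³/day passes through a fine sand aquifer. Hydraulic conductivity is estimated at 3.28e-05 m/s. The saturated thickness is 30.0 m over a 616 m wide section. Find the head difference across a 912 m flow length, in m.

10.0

Convert K: 3.28e-05 m/s × 86400 = 2.834 m/day.
Cross-sectional area A = 616 × 30.0 = 18480 m².
From Q = K·A·i, i = Q / (K·A) = 576 / (2.834 × 18480) = 0.01100.
Head loss Δh = i · L = 0.01100 × 912 = 10.03 m.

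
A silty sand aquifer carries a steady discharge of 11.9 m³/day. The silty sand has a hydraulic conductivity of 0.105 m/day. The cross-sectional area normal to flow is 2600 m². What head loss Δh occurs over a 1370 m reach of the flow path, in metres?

59.7

From Q = K·A·i, i = Q / (K·A) = 11.9 / (0.1050 × 2600) = 0.04359.
Head loss Δh = i · L = 0.04359 × 1370 = 59.72 m.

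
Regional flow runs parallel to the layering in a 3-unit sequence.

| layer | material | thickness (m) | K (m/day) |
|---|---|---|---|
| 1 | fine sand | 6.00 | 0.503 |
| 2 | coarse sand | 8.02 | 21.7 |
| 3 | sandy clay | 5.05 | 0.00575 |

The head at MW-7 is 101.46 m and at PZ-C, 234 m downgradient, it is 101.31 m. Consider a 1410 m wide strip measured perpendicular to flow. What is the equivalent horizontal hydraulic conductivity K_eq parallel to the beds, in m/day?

9.29

Flow is parallel to layering, so each bed carries its own Darcy discharge and the transmissivities add.
Σ(K_i·b_i) = 0.503×6.00 + 21.7×8.02 + 0.00575×5.05 = 177.1 m²/day.
Total thickness b = 19.07 m, so K_eq = Σ(K_i·b_i)/b = 9.286 m/day.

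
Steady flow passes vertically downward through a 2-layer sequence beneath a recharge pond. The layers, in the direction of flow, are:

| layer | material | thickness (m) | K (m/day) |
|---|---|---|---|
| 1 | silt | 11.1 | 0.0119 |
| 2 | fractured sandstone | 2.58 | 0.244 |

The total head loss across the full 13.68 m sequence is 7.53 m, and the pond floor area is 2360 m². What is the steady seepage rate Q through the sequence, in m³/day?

18.8

Flow is perpendicular to layering, so the layers act in series and the equivalent K is the thickness-weighted harmonic mean.
Total thickness L = 11.1 + 2.58 = 13.68 m.
Σ(b_i/K_i) = 11.1/0.0119 + 2.58/0.244 = 943.3 d.
K_eq = L / Σ(b_i/K_i) = 13.68 / 943.3 = 0.01450 m/day.
Q = K_eq · A · (Δh/L) = 0.01450 × 2360 × (7.53/13.68) = 18.84 m³/day.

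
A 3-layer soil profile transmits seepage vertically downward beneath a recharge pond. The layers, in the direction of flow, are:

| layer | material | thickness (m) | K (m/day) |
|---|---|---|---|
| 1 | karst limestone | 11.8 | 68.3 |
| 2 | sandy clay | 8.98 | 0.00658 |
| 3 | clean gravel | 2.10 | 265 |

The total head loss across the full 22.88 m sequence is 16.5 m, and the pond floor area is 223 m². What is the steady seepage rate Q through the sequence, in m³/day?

2.70

Flow is perpendicular to layering, so the layers act in series and the equivalent K is the thickness-weighted harmonic mean.
Total thickness L = 11.8 + 8.98 + 2.10 = 22.88 m.
Σ(b_i/K_i) = 11.8/68.3 + 8.98/0.00658 + 2.10/265 = 1365 d.
K_eq = L / Σ(b_i/K_i) = 22.88 / 1365 = 0.01676 m/day.
Q = K_eq · A · (Δh/L) = 0.01676 × 223 × (16.5/22.88) = 2.696 m³/day.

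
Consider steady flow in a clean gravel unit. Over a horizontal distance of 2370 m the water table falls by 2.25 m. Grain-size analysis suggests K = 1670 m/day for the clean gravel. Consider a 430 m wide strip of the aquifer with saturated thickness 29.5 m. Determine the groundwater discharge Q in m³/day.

20100

Cross-sectional area A = 430 × 29.5 = 12685 m².
Hydraulic gradient i = Δh / L = 2.25 / 2370 = 0.0009494.
Darcy's law: Q = K · A · i = 1670 × 12685 × 0.0009494 = 20111 m³/day.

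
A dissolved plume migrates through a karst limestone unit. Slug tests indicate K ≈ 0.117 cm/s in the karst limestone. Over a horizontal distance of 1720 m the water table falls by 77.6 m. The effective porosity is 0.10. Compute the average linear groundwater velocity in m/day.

45.6

Convert K: 0.117 cm/s × 864 = 101.1 m/day.
Hydraulic gradient i = Δh / L = 77.6 / 1720 = 0.04512.
Darcy flux q = K · i = 101.1 × 0.04512 = 4.561 m/day.
Seepage velocity v = q / n_e = 4.561 / 0.10 = 45.61 m/day.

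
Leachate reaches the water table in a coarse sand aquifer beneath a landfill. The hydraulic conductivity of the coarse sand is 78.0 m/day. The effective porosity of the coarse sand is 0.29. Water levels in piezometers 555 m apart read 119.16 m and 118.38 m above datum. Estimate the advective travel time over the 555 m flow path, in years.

4.02

Hydraulic gradient i = (119.16 − 118.38) / 555 = 0.78 / 555 = 0.001405.
Darcy flux q = K · i = 78.00 × 0.001405 = 0.1096 m/day.
Seepage velocity v = q / n_e = 0.1096 / 0.29 = 0.3780 m/day.
Travel time t = L / v = 555 / 0.3780 = 1468 days = 4.020 years.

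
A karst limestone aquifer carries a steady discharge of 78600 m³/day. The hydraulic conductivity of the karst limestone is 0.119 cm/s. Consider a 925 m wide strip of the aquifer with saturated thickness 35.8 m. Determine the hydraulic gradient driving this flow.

0.0231

Convert K: 0.119 cm/s × 864 = 102.8 m/day.
Cross-sectional area A = 925 × 35.8 = 33115 m².
From Q = K·A·i, i = Q / (K·A) = 78600 / (102.8 × 33115) = 0.02309.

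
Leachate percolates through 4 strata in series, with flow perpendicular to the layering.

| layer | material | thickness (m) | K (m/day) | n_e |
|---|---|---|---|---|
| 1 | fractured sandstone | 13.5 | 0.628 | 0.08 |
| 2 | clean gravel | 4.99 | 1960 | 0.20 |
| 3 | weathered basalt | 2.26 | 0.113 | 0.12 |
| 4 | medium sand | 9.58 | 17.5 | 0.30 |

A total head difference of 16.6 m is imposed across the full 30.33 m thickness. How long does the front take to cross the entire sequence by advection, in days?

13.2

With flow normal to the layers, continuity requires the same specific discharge q through every layer.
Σ(b_i/K_i) = 13.5/0.628 + 4.99/1960 + 2.26/0.113 + 9.58/17.5 = 42.05 d.
q = Δh / Σ(b_i/K_i) = 16.6 / 42.05 = 0.3948 m/day.
In each layer the seepage velocity is v_i = q/n_i, so the layer transit time is t_i = b_i·n_i / q:
  layer 1 (fractured sandstone): t_1 = 13.5 × 0.08 / 0.3948 = 2.736 d
  layer 2 (clean gravel): t_2 = 4.99 × 0.20 / 0.3948 = 2.528 d
  layer 3 (weathered basalt): t_3 = 2.26 × 0.12 / 0.3948 = 0.6869 d
  layer 4 (medium sand): t_4 = 9.58 × 0.30 / 0.3948 = 7.280 d
Total t = Σ t_i = 13.23 days.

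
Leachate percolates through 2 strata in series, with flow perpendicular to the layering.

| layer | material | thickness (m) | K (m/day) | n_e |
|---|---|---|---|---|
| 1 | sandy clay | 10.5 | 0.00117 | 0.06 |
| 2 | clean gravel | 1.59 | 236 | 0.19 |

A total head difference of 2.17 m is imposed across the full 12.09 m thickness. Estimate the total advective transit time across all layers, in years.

10.6

With flow normal to the layers, continuity requires the same specific discharge q through every layer.
Σ(b_i/K_i) = 10.5/0.00117 + 1.59/236 = 8974 d.
q = Δh / Σ(b_i/K_i) = 2.17 / 8974 = 0.0002418 m/day.
In each layer the seepage velocity is v_i = q/n_i, so the layer transit time is t_i = b_i·n_i / q:
  layer 1 (sandy clay): t_1 = 10.5 × 0.06 / 0.0002418 = 2605 d
  layer 2 (clean gravel): t_2 = 1.59 × 0.19 / 0.0002418 = 1249 d
Total t = Σ t_i = 3855 days = 10.55 years.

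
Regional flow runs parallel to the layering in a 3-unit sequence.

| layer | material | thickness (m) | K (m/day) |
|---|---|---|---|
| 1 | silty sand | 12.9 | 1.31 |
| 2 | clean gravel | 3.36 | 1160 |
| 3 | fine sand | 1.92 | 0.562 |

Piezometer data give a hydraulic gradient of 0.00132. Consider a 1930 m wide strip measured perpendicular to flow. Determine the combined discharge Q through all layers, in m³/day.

9980

Flow is parallel to layering, so each bed carries its own Darcy discharge and the transmissivities add.
Σ(K_i·b_i) = 1.31×12.9 + 1160×3.36 + 0.562×1.92 = 3916 m²/day.
Hydraulic gradient i = 0.00132.
Q = Σ(K_i·b_i) · W · i = 3916 × 1930 × 0.001320 = 9975 m³/day.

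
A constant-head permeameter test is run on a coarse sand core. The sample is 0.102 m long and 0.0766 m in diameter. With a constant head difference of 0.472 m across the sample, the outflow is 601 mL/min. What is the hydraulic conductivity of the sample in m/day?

40.6

Cross-sectional area A = π·(d/2)² = π × (0.0766/2)² = 0.004608 m².
Convert discharge: 601 mL/min = 1.002e-05 m³/s.
Darcy's law rearranged: K = Q·L / (A·Δh) = 1.002e-05 × 0.102 / (0.004608 × 0.472) = 0.0004697 m/s = 40.58 m/day.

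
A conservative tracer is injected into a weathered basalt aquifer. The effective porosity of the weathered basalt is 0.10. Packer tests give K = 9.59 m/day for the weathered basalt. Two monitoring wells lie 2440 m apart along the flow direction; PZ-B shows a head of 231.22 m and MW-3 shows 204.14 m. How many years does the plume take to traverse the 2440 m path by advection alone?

Hydraulic gradient i = (231.22 − 204.14) / 2440 = 27.08 / 2440 = 0.01110.
Darcy flux q = K · i = 9.590 × 0.01110 = 0.1064 m/day.
Seepage velocity v = q / n_e = 0.1064 / 0.10 = 1.064 m/day.
Travel time t = L / v = 2440 / 1.064 = 2293 days = 6.277 years.

6.28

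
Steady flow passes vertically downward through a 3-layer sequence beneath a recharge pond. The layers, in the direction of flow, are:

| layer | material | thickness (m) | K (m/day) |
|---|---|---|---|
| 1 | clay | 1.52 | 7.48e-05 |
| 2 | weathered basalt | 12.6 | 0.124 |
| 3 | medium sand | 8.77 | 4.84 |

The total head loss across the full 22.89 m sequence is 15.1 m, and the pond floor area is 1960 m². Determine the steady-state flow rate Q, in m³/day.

Flow is perpendicular to layering, so the layers act in series and the equivalent K is the thickness-weighted harmonic mean.
Total thickness L = 1.52 + 12.6 + 8.77 = 22.89 m.
Σ(b_i/K_i) = 1.52/7.48e-05 + 12.6/0.124 + 8.77/4.84 = 20424 d.
K_eq = L / Σ(b_i/K_i) = 22.89 / 20424 = 0.001121 m/day.
Q = K_eq · A · (Δh/L) = 0.001121 × 1960 × (15.1/22.89) = 1.449 m³/day.

1.45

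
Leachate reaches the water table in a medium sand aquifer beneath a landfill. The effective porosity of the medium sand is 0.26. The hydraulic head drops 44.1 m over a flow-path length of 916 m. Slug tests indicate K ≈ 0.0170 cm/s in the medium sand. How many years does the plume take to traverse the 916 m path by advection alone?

Convert K: 0.0170 cm/s × 864 = 14.69 m/day.
Hydraulic gradient i = Δh / L = 44.1 / 916 = 0.04814.
Darcy flux q = K · i = 14.69 × 0.04814 = 0.7071 m/day.
Seepage velocity v = q / n_e = 0.7071 / 0.26 = 2.720 m/day.
Travel time t = L / v = 916 / 2.720 = 336.8 days = 0.9221 years.

0.922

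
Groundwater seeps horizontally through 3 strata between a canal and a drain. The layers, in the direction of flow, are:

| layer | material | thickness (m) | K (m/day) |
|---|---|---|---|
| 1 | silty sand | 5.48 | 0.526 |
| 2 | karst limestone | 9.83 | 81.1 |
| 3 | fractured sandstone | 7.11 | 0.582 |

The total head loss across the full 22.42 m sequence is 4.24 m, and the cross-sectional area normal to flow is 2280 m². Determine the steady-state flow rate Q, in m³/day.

425

Flow is perpendicular to layering, so the layers act in series and the equivalent K is the thickness-weighted harmonic mean.
Total thickness L = 5.48 + 9.83 + 7.11 = 22.42 m.
Σ(b_i/K_i) = 5.48/0.526 + 9.83/81.1 + 7.11/0.582 = 22.76 d.
K_eq = L / Σ(b_i/K_i) = 22.42 / 22.76 = 0.9852 m/day.
Q = K_eq · A · (Δh/L) = 0.9852 × 2280 × (4.24/22.42) = 424.8 m³/day.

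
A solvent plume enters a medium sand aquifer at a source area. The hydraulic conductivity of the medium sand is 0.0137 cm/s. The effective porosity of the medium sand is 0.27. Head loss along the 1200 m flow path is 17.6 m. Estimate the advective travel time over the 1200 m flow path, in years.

5.11

Convert K: 0.0137 cm/s × 864 = 11.84 m/day.
Hydraulic gradient i = Δh / L = 17.6 / 1200 = 0.01467.
Darcy flux q = K · i = 11.84 × 0.01467 = 0.1736 m/day.
Seepage velocity v = q / n_e = 0.1736 / 0.27 = 0.6430 m/day.
Travel time t = L / v = 1200 / 0.6430 = 1866 days = 5.110 years.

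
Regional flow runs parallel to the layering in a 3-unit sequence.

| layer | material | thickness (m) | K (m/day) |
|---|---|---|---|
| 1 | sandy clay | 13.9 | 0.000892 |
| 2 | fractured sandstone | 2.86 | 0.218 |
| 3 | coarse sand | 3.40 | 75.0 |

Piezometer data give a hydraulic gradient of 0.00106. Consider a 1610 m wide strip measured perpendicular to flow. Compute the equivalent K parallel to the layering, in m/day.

12.7

Flow is parallel to layering, so each bed carries its own Darcy discharge and the transmissivities add.
Σ(K_i·b_i) = 0.000892×13.9 + 0.218×2.86 + 75.0×3.40 = 255.6 m²/day.
Total thickness b = 20.16 m, so K_eq = Σ(K_i·b_i)/b = 12.68 m/day.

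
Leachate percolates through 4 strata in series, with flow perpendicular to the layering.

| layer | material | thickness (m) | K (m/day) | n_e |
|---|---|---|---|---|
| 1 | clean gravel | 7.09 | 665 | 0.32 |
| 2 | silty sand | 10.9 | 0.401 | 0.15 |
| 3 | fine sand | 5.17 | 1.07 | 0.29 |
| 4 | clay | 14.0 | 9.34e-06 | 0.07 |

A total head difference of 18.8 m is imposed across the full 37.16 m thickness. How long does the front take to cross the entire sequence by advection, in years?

With flow normal to the layers, continuity requires the same specific discharge q through every layer.
Σ(b_i/K_i) = 7.09/665 + 10.9/0.401 + 5.17/1.07 + 14.0/9.34e-06 = 1.499e+06 d.
q = Δh / Σ(b_i/K_i) = 18.8 / 1.499e+06 = 1.254e-05 m/day.
In each layer the seepage velocity is v_i = q/n_i, so the layer transit time is t_i = b_i·n_i / q:
  layer 1 (clean gravel): t_1 = 7.09 × 0.32 / 1.254e-05 = 1.809e+05 d
  layer 2 (silty sand): t_2 = 10.9 × 0.15 / 1.254e-05 = 1.304e+05 d
  layer 3 (fine sand): t_3 = 5.17 × 0.29 / 1.254e-05 = 1.195e+05 d
  layer 4 (clay): t_4 = 14.0 × 0.07 / 1.254e-05 = 78137 d
Total t = Σ t_i = 5.089e+05 days = 1393 years.

1390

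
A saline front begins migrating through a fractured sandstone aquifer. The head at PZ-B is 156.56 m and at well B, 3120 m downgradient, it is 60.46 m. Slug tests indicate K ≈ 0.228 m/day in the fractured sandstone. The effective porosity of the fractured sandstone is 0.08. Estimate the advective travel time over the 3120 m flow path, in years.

Hydraulic gradient i = (156.56 − 60.46) / 3120 = 96.1 / 3120 = 0.03080.
Darcy flux q = K · i = 0.2280 × 0.03080 = 0.007023 m/day.
Seepage velocity v = q / n_e = 0.007023 / 0.08 = 0.08778 m/day.
Travel time t = L / v = 3120 / 0.08778 = 35542 days = 97.31 years.

97.3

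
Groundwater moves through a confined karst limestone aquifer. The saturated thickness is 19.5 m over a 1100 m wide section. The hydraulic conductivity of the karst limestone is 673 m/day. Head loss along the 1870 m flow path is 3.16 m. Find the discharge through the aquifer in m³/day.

Cross-sectional area A = 1100 × 19.5 = 21450 m².
Hydraulic gradient i = Δh / L = 3.16 / 1870 = 0.001690.
Darcy's law: Q = K · A · i = 673.0 × 21450 × 0.001690 = 24394 m³/day.

24400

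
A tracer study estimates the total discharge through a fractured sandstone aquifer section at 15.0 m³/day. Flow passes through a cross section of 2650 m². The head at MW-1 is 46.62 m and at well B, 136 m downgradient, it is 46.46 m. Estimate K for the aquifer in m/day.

Hydraulic gradient i = (46.62 − 46.46) / 136 = 0.16 / 136 = 0.001176.
From Q = K·A·i, K = Q / (A·i) = 15.0 / (2650 × 0.001176) = 4.811 m/day.

4.81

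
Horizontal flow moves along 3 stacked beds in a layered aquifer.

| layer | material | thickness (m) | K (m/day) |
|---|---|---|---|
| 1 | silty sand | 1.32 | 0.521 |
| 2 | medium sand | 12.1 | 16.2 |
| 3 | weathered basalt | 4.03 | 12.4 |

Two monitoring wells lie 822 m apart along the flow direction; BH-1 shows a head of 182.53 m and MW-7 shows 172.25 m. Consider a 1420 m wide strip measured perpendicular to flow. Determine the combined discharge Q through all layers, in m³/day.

4380

Flow is parallel to layering, so each bed carries its own Darcy discharge and the transmissivities add.
Σ(K_i·b_i) = 0.521×1.32 + 16.2×12.1 + 12.4×4.03 = 246.7 m²/day.
Hydraulic gradient i = (182.53 − 172.25) / 822 = 10.28 / 822 = 0.01251.
Q = Σ(K_i·b_i) · W · i = 246.7 × 1420 × 0.01251 = 4381 m³/day.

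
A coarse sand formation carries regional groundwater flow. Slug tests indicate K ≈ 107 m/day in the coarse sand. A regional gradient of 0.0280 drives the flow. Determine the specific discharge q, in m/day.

3.00

Hydraulic gradient i = 0.0280.
Specific discharge q = K · i = 107.0 × 0.02800 = 2.996 m/day.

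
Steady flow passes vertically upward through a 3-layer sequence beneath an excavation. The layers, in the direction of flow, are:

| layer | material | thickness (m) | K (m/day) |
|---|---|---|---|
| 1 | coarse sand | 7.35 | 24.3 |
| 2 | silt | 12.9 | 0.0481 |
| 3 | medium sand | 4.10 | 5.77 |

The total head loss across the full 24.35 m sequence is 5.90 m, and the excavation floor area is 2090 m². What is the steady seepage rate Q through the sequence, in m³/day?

45.8

Flow is perpendicular to layering, so the layers act in series and the equivalent K is the thickness-weighted harmonic mean.
Total thickness L = 7.35 + 12.9 + 4.10 = 24.35 m.
Σ(b_i/K_i) = 7.35/24.3 + 12.9/0.0481 + 4.10/5.77 = 269.2 d.
K_eq = L / Σ(b_i/K_i) = 24.35 / 269.2 = 0.09045 m/day.
Q = K_eq · A · (Δh/L) = 0.09045 × 2090 × (5.90/24.35) = 45.81 m³/day.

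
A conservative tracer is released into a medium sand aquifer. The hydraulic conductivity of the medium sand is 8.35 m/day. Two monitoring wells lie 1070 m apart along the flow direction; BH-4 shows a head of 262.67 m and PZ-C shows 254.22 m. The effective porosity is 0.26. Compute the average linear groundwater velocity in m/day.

Hydraulic gradient i = (262.67 − 254.22) / 1070 = 8.45 / 1070 = 0.007897.
Darcy flux q = K · i = 8.350 × 0.007897 = 0.06594 m/day.
Seepage velocity v = q / n_e = 0.06594 / 0.26 = 0.2536 m/day.

0.254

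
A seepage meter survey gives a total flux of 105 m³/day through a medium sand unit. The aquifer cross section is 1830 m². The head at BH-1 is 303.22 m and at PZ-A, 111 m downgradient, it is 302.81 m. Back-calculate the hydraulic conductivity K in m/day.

15.5

Hydraulic gradient i = (303.22 − 302.81) / 111 = 0.41 / 111 = 0.003694.
From Q = K·A·i, K = Q / (A·i) = 105 / (1830 × 0.003694) = 15.53 m/day.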